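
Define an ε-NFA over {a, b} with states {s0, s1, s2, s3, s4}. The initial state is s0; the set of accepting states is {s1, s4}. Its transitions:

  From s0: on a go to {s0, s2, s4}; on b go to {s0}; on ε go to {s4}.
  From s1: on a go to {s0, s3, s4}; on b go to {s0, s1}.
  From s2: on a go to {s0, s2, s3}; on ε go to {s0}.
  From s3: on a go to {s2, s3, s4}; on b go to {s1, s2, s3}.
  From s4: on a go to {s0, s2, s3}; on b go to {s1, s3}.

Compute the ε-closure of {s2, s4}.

Begin with {s2, s4}.
s2 →ε {s0}; add s0.
ε-closure = {s0, s2, s4}.

{s0, s2, s4}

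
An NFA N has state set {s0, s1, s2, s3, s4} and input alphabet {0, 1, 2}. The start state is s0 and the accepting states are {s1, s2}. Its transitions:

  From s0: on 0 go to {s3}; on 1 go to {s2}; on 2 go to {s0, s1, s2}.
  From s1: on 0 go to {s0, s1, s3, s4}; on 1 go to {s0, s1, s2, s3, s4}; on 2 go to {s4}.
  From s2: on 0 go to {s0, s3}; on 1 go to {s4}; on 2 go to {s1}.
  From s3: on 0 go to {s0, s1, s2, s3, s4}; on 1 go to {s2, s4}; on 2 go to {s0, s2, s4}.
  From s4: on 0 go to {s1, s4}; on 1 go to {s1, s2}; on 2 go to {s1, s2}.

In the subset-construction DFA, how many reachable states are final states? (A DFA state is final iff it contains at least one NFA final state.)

Start state of the DFA: {s0}.
{s0} --0--> {s3}  [new]
{s0} --1--> {s2}  [new]
{s0} --2--> {s0, s1, s2}  [new]
{s3} --0--> {s0, s1, s2, s3, s4}  [new]
{s3} --1--> {s2, s4}  [new]
{s3} --2--> {s0, s2, s4}  [new]
{s2} --0--> {s0, s3}  [new]
{s2} --1--> {s4}  [new]
{s2} --2--> {s1}  [new]
{s0, s1, s2} --0--> {s0, s1, s3, s4}  [new]
{s0, s1, s2} --1--> {s0, s1, s2, s3, s4}  [seen]
{s0, s1, s2} --2--> {s0, s1, s2, s4}  [new]
{s0, s1, s2, s3, s4} --0--> {s0, s1, s2, s3, s4}  [seen]
{s0, s1, s2, s3, s4} --1--> {s0, s1, s2, s3, s4}  [seen]
{s0, s1, s2, s3, s4} --2--> {s0, s1, s2, s4}  [seen]
{s2, s4} --0--> {s0, s1, s3, s4}  [seen]
{s2, s4} --1--> {s1, s2, s4}  [new]
{s2, s4} --2--> {s1, s2}  [new]
{s0, s2, s4} --0--> {s0, s1, s3, s4}  [seen]
{s0, s2, s4} --1--> {s1, s2, s4}  [seen]
{s0, s2, s4} --2--> {s0, s1, s2}  [seen]
{s0, s3} --0--> {s0, s1, s2, s3, s4}  [seen]
{s0, s3} --1--> {s2, s4}  [seen]
{s0, s3} --2--> {s0, s1, s2, s4}  [seen]
{s4} --0--> {s1, s4}  [new]
{s4} --1--> {s1, s2}  [seen]
{s4} --2--> {s1, s2}  [seen]
{s1} --0--> {s0, s1, s3, s4}  [seen]
{s1} --1--> {s0, s1, s2, s3, s4}  [seen]
{s1} --2--> {s4}  [seen]
{s0, s1, s3, s4} --0--> {s0, s1, s2, s3, s4}  [seen]
{s0, s1, s3, s4} --1--> {s0, s1, s2, s3, s4}  [seen]
{s0, s1, s3, s4} --2--> {s0, s1, s2, s4}  [seen]
{s0, s1, s2, s4} --0--> {s0, s1, s3, s4}  [seen]
{s0, s1, s2, s4} --1--> {s0, s1, s2, s3, s4}  [seen]
{s0, s1, s2, s4} --2--> {s0, s1, s2, s4}  [seen]
{s1, s2, s4} --0--> {s0, s1, s3, s4}  [seen]
{s1, s2, s4} --1--> {s0, s1, s2, s3, s4}  [seen]
{s1, s2, s4} --2--> {s1, s2, s4}  [seen]
{s1, s2} --0--> {s0, s1, s3, s4}  [seen]
{s1, s2} --1--> {s0, s1, s2, s3, s4}  [seen]
{s1, s2} --2--> {s1, s4}  [seen]
{s1, s4} --0--> {s0, s1, s3, s4}  [seen]
{s1, s4} --1--> {s0, s1, s2, s3, s4}  [seen]
{s1, s4} --2--> {s1, s2, s4}  [seen]
Reachable DFA states: {s0}, {s3}, {s2}, {s0, s1, s2}, {s0, s1, s2, s3, s4}, {s2, s4}, {s0, s2, s4}, {s0, s3}, {s4}, {s1}, {s0, s1, s3, s4}, {s0, s1, s2, s4}, {s1, s2, s4}, {s1, s2}, {s1, s4}.
Accepting DFA states (contain an NFA accepting state): {s2}, {s0, s1, s2}, {s0, s1, s2, s3, s4}, {s2, s4}, {s0, s2, s4}, {s1}, {s0, s1, s3, s4}, {s0, s1, s2, s4}, {s1, s2, s4}, {s1, s2}, {s1, s4}.

11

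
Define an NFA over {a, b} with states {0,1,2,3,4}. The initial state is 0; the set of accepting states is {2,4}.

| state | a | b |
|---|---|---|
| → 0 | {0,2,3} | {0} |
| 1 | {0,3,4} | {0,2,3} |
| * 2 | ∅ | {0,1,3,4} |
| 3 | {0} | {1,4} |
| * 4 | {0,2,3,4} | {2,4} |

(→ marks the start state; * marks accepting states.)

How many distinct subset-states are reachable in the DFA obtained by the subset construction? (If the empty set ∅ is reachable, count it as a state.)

5

Start state of the DFA: {0}.
{0} --a--> {0,2,3}  [new]
{0} --b--> {0}  [seen]
{0,2,3} --a--> {0,2,3}  [seen]
{0,2,3} --b--> {0,1,3,4}  [new]
{0,1,3,4} --a--> {0,2,3,4}  [new]
{0,1,3,4} --b--> {0,1,2,3,4}  [new]
{0,2,3,4} --a--> {0,2,3,4}  [seen]
{0,2,3,4} --b--> {0,1,2,3,4}  [seen]
{0,1,2,3,4} --a--> {0,2,3,4}  [seen]
{0,1,2,3,4} --b--> {0,1,2,3,4}  [seen]
Reachable DFA states: {0}, {0,2,3}, {0,1,3,4}, {0,2,3,4}, {0,1,2,3,4}.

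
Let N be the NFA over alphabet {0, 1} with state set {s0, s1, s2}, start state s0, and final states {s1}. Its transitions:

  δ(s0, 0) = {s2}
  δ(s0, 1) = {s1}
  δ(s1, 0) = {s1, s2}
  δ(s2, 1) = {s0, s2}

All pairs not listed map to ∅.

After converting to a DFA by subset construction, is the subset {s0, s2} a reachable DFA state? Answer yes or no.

Start state of the DFA: {s0}.
{s0} --0--> {s2}  [new]
{s0} --1--> {s1}  [new]
{s2} --0--> ∅  [new]
{s2} --1--> {s0, s2}  [new]
{s1} --0--> {s1, s2}  [new]
{s1} --1--> ∅  [seen]
∅ --0--> ∅  [seen]
∅ --1--> ∅  [seen]
{s0, s2} --0--> {s2}  [seen]
{s0, s2} --1--> {s0, s1, s2}  [new]
{s1, s2} --0--> {s1, s2}  [seen]
{s1, s2} --1--> {s0, s2}  [seen]
{s0, s1, s2} --0--> {s1, s2}  [seen]
{s0, s1, s2} --1--> {s0, s1, s2}  [seen]
Reachable DFA states: {s0}, {s2}, {s1}, ∅, {s0, s2}, {s1, s2}, {s0, s1, s2}.
{s0, s2} is among them.

yes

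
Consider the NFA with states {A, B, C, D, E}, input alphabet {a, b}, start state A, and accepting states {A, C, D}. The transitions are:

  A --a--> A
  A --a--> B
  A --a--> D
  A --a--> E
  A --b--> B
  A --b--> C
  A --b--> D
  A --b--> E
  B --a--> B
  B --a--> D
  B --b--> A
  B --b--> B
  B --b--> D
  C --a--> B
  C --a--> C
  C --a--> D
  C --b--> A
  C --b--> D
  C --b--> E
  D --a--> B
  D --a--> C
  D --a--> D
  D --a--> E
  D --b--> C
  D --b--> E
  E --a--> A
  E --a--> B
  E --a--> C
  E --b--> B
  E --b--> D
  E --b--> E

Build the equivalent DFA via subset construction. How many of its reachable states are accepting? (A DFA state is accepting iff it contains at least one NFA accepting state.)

4

Start state of the DFA: {A}.
{A} --a--> {A, B, D, E}  [new]
{A} --b--> {B, C, D, E}  [new]
{A, B, D, E} --a--> {A, B, C, D, E}  [new]
{A, B, D, E} --b--> {A, B, C, D, E}  [seen]
{B, C, D, E} --a--> {A, B, C, D, E}  [seen]
{B, C, D, E} --b--> {A, B, C, D, E}  [seen]
{A, B, C, D, E} --a--> {A, B, C, D, E}  [seen]
{A, B, C, D, E} --b--> {A, B, C, D, E}  [seen]
Reachable DFA states: {A}, {A, B, D, E}, {B, C, D, E}, {A, B, C, D, E}.
Accepting DFA states (contain an NFA accepting state): {A}, {A, B, D, E}, {B, C, D, E}, {A, B, C, D, E}.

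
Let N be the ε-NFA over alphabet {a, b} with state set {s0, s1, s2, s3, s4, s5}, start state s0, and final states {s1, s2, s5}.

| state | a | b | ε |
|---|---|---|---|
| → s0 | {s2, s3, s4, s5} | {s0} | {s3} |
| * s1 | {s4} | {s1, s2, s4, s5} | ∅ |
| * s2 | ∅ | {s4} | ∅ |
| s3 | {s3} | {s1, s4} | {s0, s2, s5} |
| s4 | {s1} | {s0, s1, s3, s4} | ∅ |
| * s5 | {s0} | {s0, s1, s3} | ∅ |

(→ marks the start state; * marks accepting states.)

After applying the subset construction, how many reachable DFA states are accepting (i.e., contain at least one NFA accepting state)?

Start state of the DFA: {s0, s2, s3, s5} (ε-closure of the NFA start).
{s0, s2, s3, s5} --a--> {s0, s2, s3, s4, s5}  [new]
{s0, s2, s3, s5} --b--> {s0, s1, s2, s3, s4, s5}  [new]
{s0, s2, s3, s4, s5} --a--> {s0, s1, s2, s3, s4, s5}  [seen]
{s0, s2, s3, s4, s5} --b--> {s0, s1, s2, s3, s4, s5}  [seen]
{s0, s1, s2, s3, s4, s5} --a--> {s0, s1, s2, s3, s4, s5}  [seen]
{s0, s1, s2, s3, s4, s5} --b--> {s0, s1, s2, s3, s4, s5}  [seen]
Reachable DFA states: {s0, s2, s3, s5}, {s0, s2, s3, s4, s5}, {s0, s1, s2, s3, s4, s5}.
Accepting DFA states (contain an NFA accepting state): {s0, s2, s3, s5}, {s0, s2, s3, s4, s5}, {s0, s1, s2, s3, s4, s5}.

3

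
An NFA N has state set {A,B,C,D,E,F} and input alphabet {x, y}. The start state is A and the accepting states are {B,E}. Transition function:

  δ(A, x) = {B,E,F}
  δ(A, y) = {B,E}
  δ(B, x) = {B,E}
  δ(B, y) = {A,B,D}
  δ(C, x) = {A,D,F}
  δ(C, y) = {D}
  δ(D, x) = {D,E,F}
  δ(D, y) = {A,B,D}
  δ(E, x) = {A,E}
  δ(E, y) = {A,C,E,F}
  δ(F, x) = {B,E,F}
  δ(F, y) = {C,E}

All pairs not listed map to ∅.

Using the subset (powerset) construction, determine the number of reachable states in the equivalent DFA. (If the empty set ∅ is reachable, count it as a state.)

Start state of the DFA: {A}.
{A} --x--> {B,E,F}  [new]
{A} --y--> {B,E}  [new]
{B,E,F} --x--> {A,B,E,F}  [new]
{B,E,F} --y--> {A,B,C,D,E,F}  [new]
{B,E} --x--> {A,B,E}  [new]
{B,E} --y--> {A,B,C,D,E,F}  [seen]
{A,B,E,F} --x--> {A,B,E,F}  [seen]
{A,B,E,F} --y--> {A,B,C,D,E,F}  [seen]
{A,B,C,D,E,F} --x--> {A,B,D,E,F}  [new]
{A,B,C,D,E,F} --y--> {A,B,C,D,E,F}  [seen]
{A,B,E} --x--> {A,B,E,F}  [seen]
{A,B,E} --y--> {A,B,C,D,E,F}  [seen]
{A,B,D,E,F} --x--> {A,B,D,E,F}  [seen]
{A,B,D,E,F} --y--> {A,B,C,D,E,F}  [seen]
Reachable DFA states: {A}, {B,E,F}, {B,E}, {A,B,E,F}, {A,B,C,D,E,F}, {A,B,E}, {A,B,D,E,F}.

7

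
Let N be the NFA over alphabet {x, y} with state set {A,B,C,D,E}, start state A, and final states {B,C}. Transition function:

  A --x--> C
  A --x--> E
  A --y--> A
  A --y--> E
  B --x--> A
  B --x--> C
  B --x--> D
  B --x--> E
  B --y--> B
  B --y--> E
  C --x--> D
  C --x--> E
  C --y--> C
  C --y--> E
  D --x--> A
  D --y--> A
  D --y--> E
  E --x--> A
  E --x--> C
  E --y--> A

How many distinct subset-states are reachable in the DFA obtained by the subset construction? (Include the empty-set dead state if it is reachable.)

Start state of the DFA: {A}.
{A} --x--> {C,E}  [new]
{A} --y--> {A,E}  [new]
{C,E} --x--> {A,C,D,E}  [new]
{C,E} --y--> {A,C,E}  [new]
{A,E} --x--> {A,C,E}  [seen]
{A,E} --y--> {A,E}  [seen]
{A,C,D,E} --x--> {A,C,D,E}  [seen]
{A,C,D,E} --y--> {A,C,E}  [seen]
{A,C,E} --x--> {A,C,D,E}  [seen]
{A,C,E} --y--> {A,C,E}  [seen]
Reachable DFA states: {A}, {C,E}, {A,E}, {A,C,D,E}, {A,C,E}.

5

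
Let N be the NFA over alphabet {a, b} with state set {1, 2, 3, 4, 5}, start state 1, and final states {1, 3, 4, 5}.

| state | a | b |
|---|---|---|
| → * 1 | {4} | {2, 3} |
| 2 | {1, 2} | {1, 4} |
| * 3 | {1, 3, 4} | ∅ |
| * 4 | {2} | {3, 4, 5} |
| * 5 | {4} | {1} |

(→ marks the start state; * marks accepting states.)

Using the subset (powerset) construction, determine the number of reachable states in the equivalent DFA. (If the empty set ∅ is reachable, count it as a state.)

13

Start state of the DFA: {1}.
{1} --a--> {4}  [new]
{1} --b--> {2, 3}  [new]
{4} --a--> {2}  [new]
{4} --b--> {3, 4, 5}  [new]
{2, 3} --a--> {1, 2, 3, 4}  [new]
{2, 3} --b--> {1, 4}  [new]
{2} --a--> {1, 2}  [new]
{2} --b--> {1, 4}  [seen]
{3, 4, 5} --a--> {1, 2, 3, 4}  [seen]
{3, 4, 5} --b--> {1, 3, 4, 5}  [new]
{1, 2, 3, 4} --a--> {1, 2, 3, 4}  [seen]
{1, 2, 3, 4} --b--> {1, 2, 3, 4, 5}  [new]
{1, 4} --a--> {2, 4}  [new]
{1, 4} --b--> {2, 3, 4, 5}  [new]
{1, 2} --a--> {1, 2, 4}  [new]
{1, 2} --b--> {1, 2, 3, 4}  [seen]
{1, 3, 4, 5} --a--> {1, 2, 3, 4}  [seen]
{1, 3, 4, 5} --b--> {1, 2, 3, 4, 5}  [seen]
{1, 2, 3, 4, 5} --a--> {1, 2, 3, 4}  [seen]
{1, 2, 3, 4, 5} --b--> {1, 2, 3, 4, 5}  [seen]
{2, 4} --a--> {1, 2}  [seen]
{2, 4} --b--> {1, 3, 4, 5}  [seen]
{2, 3, 4, 5} --a--> {1, 2, 3, 4}  [seen]
{2, 3, 4, 5} --b--> {1, 3, 4, 5}  [seen]
{1, 2, 4} --a--> {1, 2, 4}  [seen]
{1, 2, 4} --b--> {1, 2, 3, 4, 5}  [seen]
Reachable DFA states: {1}, {4}, {2, 3}, {2}, {3, 4, 5}, {1, 2, 3, 4}, {1, 4}, {1, 2}, {1, 3, 4, 5}, {1, 2, 3, 4, 5}, {2, 4}, {2, 3, 4, 5}, {1, 2, 4}.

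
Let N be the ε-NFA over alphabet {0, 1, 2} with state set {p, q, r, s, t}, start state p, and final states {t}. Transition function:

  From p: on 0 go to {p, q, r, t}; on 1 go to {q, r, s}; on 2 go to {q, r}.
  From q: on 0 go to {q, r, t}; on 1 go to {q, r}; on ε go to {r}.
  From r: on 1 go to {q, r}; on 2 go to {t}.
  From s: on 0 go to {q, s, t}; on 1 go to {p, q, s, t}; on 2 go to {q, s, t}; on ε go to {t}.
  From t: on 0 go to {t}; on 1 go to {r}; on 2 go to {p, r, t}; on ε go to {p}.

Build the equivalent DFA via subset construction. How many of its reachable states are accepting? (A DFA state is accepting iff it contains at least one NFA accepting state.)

Start state of the DFA: {p} (ε-closure of the NFA start).
{p} --0--> {p, q, r, t}  [new]
{p} --1--> {p, q, r, s, t}  [new]
{p} --2--> {q, r}  [new]
{p, q, r, t} --0--> {p, q, r, t}  [seen]
{p, q, r, t} --1--> {p, q, r, s, t}  [seen]
{p, q, r, t} --2--> {p, q, r, t}  [seen]
{p, q, r, s, t} --0--> {p, q, r, s, t}  [seen]
{p, q, r, s, t} --1--> {p, q, r, s, t}  [seen]
{p, q, r, s, t} --2--> {p, q, r, s, t}  [seen]
{q, r} --0--> {p, q, r, t}  [seen]
{q, r} --1--> {q, r}  [seen]
{q, r} --2--> {p, t}  [new]
{p, t} --0--> {p, q, r, t}  [seen]
{p, t} --1--> {p, q, r, s, t}  [seen]
{p, t} --2--> {p, q, r, t}  [seen]
Reachable DFA states: {p}, {p, q, r, t}, {p, q, r, s, t}, {q, r}, {p, t}.
Accepting DFA states (contain an NFA accepting state): {p, q, r, t}, {p, q, r, s, t}, {p, t}.

3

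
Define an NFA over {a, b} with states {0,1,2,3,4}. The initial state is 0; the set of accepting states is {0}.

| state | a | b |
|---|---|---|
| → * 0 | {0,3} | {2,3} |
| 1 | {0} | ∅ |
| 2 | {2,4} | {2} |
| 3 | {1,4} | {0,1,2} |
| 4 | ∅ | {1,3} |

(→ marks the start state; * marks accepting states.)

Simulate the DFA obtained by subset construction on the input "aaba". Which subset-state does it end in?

{0,1,2,3,4}

Start: {0}.
δ(0,a) = {0,3}.
Union: {0,3}.
After a: {0,3}.
δ(0,a) = {0,3}; δ(3,a) = {1,4}.
Union: {0,1,3,4}.
After a: {0,1,3,4}.
δ(0,b) = {2,3}; δ(1,b) = ∅; δ(3,b) = {0,1,2}; δ(4,b) = {1,3}.
Union: {0,1,2,3}.
After b: {0,1,2,3}.
δ(0,a) = {0,3}; δ(1,a) = {0}; δ(2,a) = {2,4}; δ(3,a) = {1,4}.
Union: {0,1,2,3,4}.
After a: {0,1,2,3,4}.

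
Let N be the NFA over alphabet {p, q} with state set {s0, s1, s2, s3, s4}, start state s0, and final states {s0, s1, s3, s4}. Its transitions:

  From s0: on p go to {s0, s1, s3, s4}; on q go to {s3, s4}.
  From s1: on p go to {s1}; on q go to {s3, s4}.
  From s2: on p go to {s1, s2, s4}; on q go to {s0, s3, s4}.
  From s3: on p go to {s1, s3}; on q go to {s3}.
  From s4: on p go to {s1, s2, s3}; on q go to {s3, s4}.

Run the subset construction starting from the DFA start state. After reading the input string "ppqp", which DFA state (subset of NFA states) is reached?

Start: {s0}.
δ(s0,p) = {s0, s1, s3, s4}.
Union: {s0, s1, s3, s4}.
After p: {s0, s1, s3, s4}.
δ(s0,p) = {s0, s1, s3, s4}; δ(s1,p) = {s1}; δ(s3,p) = {s1, s3}; δ(s4,p) = {s1, s2, s3}.
Union: {s0, s1, s2, s3, s4}.
After p: {s0, s1, s2, s3, s4}.
δ(s0,q) = {s3, s4}; δ(s1,q) = {s3, s4}; δ(s2,q) = {s0, s3, s4}; δ(s3,q) = {s3}; δ(s4,q) = {s3, s4}.
Union: {s0, s3, s4}.
After q: {s0, s3, s4}.
δ(s0,p) = {s0, s1, s3, s4}; δ(s3,p) = {s1, s3}; δ(s4,p) = {s1, s2, s3}.
Union: {s0, s1, s2, s3, s4}.
After p: {s0, s1, s2, s3, s4}.

{s0, s1, s2, s3, s4}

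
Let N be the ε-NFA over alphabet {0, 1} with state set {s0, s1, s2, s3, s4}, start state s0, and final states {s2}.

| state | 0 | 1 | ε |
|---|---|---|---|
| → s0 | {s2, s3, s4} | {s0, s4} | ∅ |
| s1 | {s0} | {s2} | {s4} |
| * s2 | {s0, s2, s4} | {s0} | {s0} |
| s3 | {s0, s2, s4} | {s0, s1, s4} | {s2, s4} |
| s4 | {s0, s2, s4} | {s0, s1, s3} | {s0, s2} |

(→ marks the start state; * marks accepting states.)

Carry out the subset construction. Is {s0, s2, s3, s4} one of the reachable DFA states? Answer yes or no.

Start state of the DFA: {s0} (ε-closure of the NFA start).
{s0} --0--> {s0, s2, s3, s4}  [new]
{s0} --1--> {s0, s2, s4}  [new]
{s0, s2, s3, s4} --0--> {s0, s2, s3, s4}  [seen]
{s0, s2, s3, s4} --1--> {s0, s1, s2, s3, s4}  [new]
{s0, s2, s4} --0--> {s0, s2, s3, s4}  [seen]
{s0, s2, s4} --1--> {s0, s1, s2, s3, s4}  [seen]
{s0, s1, s2, s3, s4} --0--> {s0, s2, s3, s4}  [seen]
{s0, s1, s2, s3, s4} --1--> {s0, s1, s2, s3, s4}  [seen]
Reachable DFA states: {s0}, {s0, s2, s3, s4}, {s0, s2, s4}, {s0, s1, s2, s3, s4}.
{s0, s2, s3, s4} is among them.

yes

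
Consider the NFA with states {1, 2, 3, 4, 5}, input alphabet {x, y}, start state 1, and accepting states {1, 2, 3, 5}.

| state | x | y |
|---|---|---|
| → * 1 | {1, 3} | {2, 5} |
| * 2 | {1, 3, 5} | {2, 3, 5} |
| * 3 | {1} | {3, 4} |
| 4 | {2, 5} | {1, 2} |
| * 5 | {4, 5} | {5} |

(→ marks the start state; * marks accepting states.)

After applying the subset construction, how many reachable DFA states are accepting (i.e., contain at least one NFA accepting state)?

7

Start state of the DFA: {1}.
{1} --x--> {1, 3}  [new]
{1} --y--> {2, 5}  [new]
{1, 3} --x--> {1, 3}  [seen]
{1, 3} --y--> {2, 3, 4, 5}  [new]
{2, 5} --x--> {1, 3, 4, 5}  [new]
{2, 5} --y--> {2, 3, 5}  [new]
{2, 3, 4, 5} --x--> {1, 2, 3, 4, 5}  [new]
{2, 3, 4, 5} --y--> {1, 2, 3, 4, 5}  [seen]
{1, 3, 4, 5} --x--> {1, 2, 3, 4, 5}  [seen]
{1, 3, 4, 5} --y--> {1, 2, 3, 4, 5}  [seen]
{2, 3, 5} --x--> {1, 3, 4, 5}  [seen]
{2, 3, 5} --y--> {2, 3, 4, 5}  [seen]
{1, 2, 3, 4, 5} --x--> {1, 2, 3, 4, 5}  [seen]
{1, 2, 3, 4, 5} --y--> {1, 2, 3, 4, 5}  [seen]
Reachable DFA states: {1}, {1, 3}, {2, 5}, {2, 3, 4, 5}, {1, 3, 4, 5}, {2, 3, 5}, {1, 2, 3, 4, 5}.
Accepting DFA states (contain an NFA accepting state): {1}, {1, 3}, {2, 5}, {2, 3, 4, 5}, {1, 3, 4, 5}, {2, 3, 5}, {1, 2, 3, 4, 5}.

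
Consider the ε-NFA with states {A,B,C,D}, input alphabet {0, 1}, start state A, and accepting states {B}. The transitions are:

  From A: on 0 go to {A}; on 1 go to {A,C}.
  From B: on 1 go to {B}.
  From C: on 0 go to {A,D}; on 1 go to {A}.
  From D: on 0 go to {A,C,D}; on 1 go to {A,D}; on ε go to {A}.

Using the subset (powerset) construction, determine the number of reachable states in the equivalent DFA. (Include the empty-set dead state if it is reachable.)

4

Start state of the DFA: {A} (ε-closure of the NFA start).
{A} --0--> {A}  [seen]
{A} --1--> {A,C}  [new]
{A,C} --0--> {A,D}  [new]
{A,C} --1--> {A,C}  [seen]
{A,D} --0--> {A,C,D}  [new]
{A,D} --1--> {A,C,D}  [seen]
{A,C,D} --0--> {A,C,D}  [seen]
{A,C,D} --1--> {A,C,D}  [seen]
Reachable DFA states: {A}, {A,C}, {A,D}, {A,C,D}.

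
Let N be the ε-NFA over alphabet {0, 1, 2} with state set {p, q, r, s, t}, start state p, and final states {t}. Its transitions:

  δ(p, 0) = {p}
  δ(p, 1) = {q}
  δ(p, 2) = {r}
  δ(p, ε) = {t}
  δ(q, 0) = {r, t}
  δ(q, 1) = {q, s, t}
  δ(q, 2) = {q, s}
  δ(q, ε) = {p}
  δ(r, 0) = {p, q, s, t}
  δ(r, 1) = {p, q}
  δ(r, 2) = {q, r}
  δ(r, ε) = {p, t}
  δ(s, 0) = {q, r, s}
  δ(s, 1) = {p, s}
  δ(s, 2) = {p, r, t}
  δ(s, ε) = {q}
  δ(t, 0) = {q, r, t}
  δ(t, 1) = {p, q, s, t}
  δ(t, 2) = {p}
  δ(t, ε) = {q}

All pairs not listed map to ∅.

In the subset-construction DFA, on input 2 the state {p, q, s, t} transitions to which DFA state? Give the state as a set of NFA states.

δ(p,2) = {r}; δ(q,2) = {q, s}; δ(s,2) = {p, r, t}; δ(t,2) = {p}.
Union: {p, q, r, s, t}.

{p, q, r, s, t}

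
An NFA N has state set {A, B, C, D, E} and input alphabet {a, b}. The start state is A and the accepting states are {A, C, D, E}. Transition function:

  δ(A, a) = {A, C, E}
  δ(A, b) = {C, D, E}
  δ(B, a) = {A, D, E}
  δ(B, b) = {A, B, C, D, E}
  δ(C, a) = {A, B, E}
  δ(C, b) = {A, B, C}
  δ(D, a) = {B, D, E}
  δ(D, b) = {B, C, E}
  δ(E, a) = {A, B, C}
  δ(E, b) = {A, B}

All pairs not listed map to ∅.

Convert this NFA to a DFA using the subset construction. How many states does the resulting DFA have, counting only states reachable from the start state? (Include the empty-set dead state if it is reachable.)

5

Start state of the DFA: {A}.
{A} --a--> {A, C, E}  [new]
{A} --b--> {C, D, E}  [new]
{A, C, E} --a--> {A, B, C, E}  [new]
{A, C, E} --b--> {A, B, C, D, E}  [new]
{C, D, E} --a--> {A, B, C, D, E}  [seen]
{C, D, E} --b--> {A, B, C, E}  [seen]
{A, B, C, E} --a--> {A, B, C, D, E}  [seen]
{A, B, C, E} --b--> {A, B, C, D, E}  [seen]
{A, B, C, D, E} --a--> {A, B, C, D, E}  [seen]
{A, B, C, D, E} --b--> {A, B, C, D, E}  [seen]
Reachable DFA states: {A}, {A, C, E}, {C, D, E}, {A, B, C, E}, {A, B, C, D, E}.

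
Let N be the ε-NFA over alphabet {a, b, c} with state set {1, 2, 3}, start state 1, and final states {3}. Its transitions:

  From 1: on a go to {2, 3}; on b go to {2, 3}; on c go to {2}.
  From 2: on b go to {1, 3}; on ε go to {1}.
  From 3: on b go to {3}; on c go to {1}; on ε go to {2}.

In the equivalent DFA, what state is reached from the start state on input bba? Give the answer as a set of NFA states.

Start: {1}.
δ(1,b) = {2, 3}.
Union: {2, 3}.
ε-closure gives {1, 2, 3}.
After b: {1, 2, 3}.
δ(1,b) = {2, 3}; δ(2,b) = {1, 3}; δ(3,b) = {3}.
Union: {1, 2, 3}.
After b: {1, 2, 3}.
δ(1,a) = {2, 3}; δ(2,a) = ∅; δ(3,a) = ∅.
Union: {2, 3}.
ε-closure gives {1, 2, 3}.
After a: {1, 2, 3}.

{1, 2, 3}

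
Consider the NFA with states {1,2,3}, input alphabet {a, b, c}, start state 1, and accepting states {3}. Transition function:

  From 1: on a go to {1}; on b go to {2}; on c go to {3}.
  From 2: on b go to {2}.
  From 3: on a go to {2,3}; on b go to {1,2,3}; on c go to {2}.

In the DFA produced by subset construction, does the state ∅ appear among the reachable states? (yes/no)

yes

Start state of the DFA: {1}.
{1} --a--> {1}  [seen]
{1} --b--> {2}  [new]
{1} --c--> {3}  [new]
{2} --a--> ∅  [new]
{2} --b--> {2}  [seen]
{2} --c--> ∅  [seen]
{3} --a--> {2,3}  [new]
{3} --b--> {1,2,3}  [new]
{3} --c--> {2}  [seen]
∅ --a--> ∅  [seen]
∅ --b--> ∅  [seen]
∅ --c--> ∅  [seen]
{2,3} --a--> {2,3}  [seen]
{2,3} --b--> {1,2,3}  [seen]
{2,3} --c--> {2}  [seen]
{1,2,3} --a--> {1,2,3}  [seen]
{1,2,3} --b--> {1,2,3}  [seen]
{1,2,3} --c--> {2,3}  [seen]
Reachable DFA states: {1}, {2}, {3}, ∅, {2,3}, {1,2,3}.
∅ is among them.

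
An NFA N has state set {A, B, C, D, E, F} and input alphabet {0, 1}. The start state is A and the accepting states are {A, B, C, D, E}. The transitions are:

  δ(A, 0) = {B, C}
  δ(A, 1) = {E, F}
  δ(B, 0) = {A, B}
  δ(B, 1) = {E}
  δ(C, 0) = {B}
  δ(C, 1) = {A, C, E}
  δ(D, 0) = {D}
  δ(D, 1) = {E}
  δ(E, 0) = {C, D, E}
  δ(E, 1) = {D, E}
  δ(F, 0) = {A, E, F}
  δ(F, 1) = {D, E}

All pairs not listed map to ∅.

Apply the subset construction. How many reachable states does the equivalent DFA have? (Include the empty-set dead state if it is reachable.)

Start state of the DFA: {A}.
{A} --0--> {B, C}  [new]
{A} --1--> {E, F}  [new]
{B, C} --0--> {A, B}  [new]
{B, C} --1--> {A, C, E}  [new]
{E, F} --0--> {A, C, D, E, F}  [new]
{E, F} --1--> {D, E}  [new]
{A, B} --0--> {A, B, C}  [new]
{A, B} --1--> {E, F}  [seen]
{A, C, E} --0--> {B, C, D, E}  [new]
{A, C, E} --1--> {A, C, D, E, F}  [seen]
{A, C, D, E, F} --0--> {A, B, C, D, E, F}  [new]
{A, C, D, E, F} --1--> {A, C, D, E, F}  [seen]
{D, E} --0--> {C, D, E}  [new]
{D, E} --1--> {D, E}  [seen]
{A, B, C} --0--> {A, B, C}  [seen]
{A, B, C} --1--> {A, C, E, F}  [new]
{B, C, D, E} --0--> {A, B, C, D, E}  [new]
{B, C, D, E} --1--> {A, C, D, E}  [new]
{A, B, C, D, E, F} --0--> {A, B, C, D, E, F}  [seen]
{A, B, C, D, E, F} --1--> {A, C, D, E, F}  [seen]
{C, D, E} --0--> {B, C, D, E}  [seen]
{C, D, E} --1--> {A, C, D, E}  [seen]
{A, C, E, F} --0--> {A, B, C, D, E, F}  [seen]
{A, C, E, F} --1--> {A, C, D, E, F}  [seen]
{A, B, C, D, E} --0--> {A, B, C, D, E}  [seen]
{A, B, C, D, E} --1--> {A, C, D, E, F}  [seen]
{A, C, D, E} --0--> {B, C, D, E}  [seen]
{A, C, D, E} --1--> {A, C, D, E, F}  [seen]
Reachable DFA states: {A}, {B, C}, {E, F}, {A, B}, {A, C, E}, {A, C, D, E, F}, {D, E}, {A, B, C}, {B, C, D, E}, {A, B, C, D, E, F}, {C, D, E}, {A, C, E, F}, {A, B, C, D, E}, {A, C, D, E}.

14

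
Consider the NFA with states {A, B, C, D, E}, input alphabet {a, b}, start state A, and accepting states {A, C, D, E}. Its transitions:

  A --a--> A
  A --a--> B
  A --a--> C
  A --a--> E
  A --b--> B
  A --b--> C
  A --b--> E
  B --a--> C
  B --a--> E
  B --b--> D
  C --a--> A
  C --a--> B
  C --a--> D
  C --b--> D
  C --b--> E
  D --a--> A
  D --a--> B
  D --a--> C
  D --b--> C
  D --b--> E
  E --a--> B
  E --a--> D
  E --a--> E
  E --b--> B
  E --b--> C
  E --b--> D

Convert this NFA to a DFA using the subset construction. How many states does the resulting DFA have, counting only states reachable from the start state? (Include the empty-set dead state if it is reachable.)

5

Start state of the DFA: {A}.
{A} --a--> {A, B, C, E}  [new]
{A} --b--> {B, C, E}  [new]
{A, B, C, E} --a--> {A, B, C, D, E}  [new]
{A, B, C, E} --b--> {B, C, D, E}  [new]
{B, C, E} --a--> {A, B, C, D, E}  [seen]
{B, C, E} --b--> {B, C, D, E}  [seen]
{A, B, C, D, E} --a--> {A, B, C, D, E}  [seen]
{A, B, C, D, E} --b--> {B, C, D, E}  [seen]
{B, C, D, E} --a--> {A, B, C, D, E}  [seen]
{B, C, D, E} --b--> {B, C, D, E}  [seen]
Reachable DFA states: {A}, {A, B, C, E}, {B, C, E}, {A, B, C, D, E}, {B, C, D, E}.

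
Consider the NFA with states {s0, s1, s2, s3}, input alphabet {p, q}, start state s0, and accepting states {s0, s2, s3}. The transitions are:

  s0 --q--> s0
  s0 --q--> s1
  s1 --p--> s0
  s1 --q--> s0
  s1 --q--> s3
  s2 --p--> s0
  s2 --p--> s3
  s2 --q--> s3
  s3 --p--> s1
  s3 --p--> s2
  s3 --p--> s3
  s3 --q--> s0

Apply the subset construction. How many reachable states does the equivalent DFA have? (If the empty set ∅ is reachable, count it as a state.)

Start state of the DFA: {s0}.
{s0} --p--> ∅  [new]
{s0} --q--> {s0, s1}  [new]
∅ --p--> ∅  [seen]
∅ --q--> ∅  [seen]
{s0, s1} --p--> {s0}  [seen]
{s0, s1} --q--> {s0, s1, s3}  [new]
{s0, s1, s3} --p--> {s0, s1, s2, s3}  [new]
{s0, s1, s3} --q--> {s0, s1, s3}  [seen]
{s0, s1, s2, s3} --p--> {s0, s1, s2, s3}  [seen]
{s0, s1, s2, s3} --q--> {s0, s1, s3}  [seen]
Reachable DFA states: {s0}, ∅, {s0, s1}, {s0, s1, s3}, {s0, s1, s2, s3}.

5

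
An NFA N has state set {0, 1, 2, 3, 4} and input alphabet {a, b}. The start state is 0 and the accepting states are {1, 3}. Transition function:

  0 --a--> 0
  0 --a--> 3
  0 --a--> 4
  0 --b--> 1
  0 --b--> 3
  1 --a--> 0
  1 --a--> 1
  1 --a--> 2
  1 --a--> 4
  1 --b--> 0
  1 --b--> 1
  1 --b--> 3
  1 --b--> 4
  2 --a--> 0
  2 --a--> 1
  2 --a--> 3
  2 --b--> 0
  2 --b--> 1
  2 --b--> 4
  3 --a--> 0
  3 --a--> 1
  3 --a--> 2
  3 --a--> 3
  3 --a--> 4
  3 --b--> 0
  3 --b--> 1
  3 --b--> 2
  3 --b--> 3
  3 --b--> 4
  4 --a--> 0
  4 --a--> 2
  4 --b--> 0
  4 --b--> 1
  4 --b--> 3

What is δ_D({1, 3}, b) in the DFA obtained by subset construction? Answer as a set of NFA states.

{0, 1, 2, 3, 4}

δ(1,b) = {0, 1, 3, 4}; δ(3,b) = {0, 1, 2, 3, 4}.
Union: {0, 1, 2, 3, 4}.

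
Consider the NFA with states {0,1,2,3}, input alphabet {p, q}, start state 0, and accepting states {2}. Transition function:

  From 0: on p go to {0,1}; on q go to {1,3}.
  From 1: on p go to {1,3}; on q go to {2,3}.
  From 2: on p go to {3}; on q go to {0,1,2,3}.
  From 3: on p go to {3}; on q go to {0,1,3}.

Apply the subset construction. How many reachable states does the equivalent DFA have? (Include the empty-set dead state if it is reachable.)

6

Start state of the DFA: {0}.
{0} --p--> {0,1}  [new]
{0} --q--> {1,3}  [new]
{0,1} --p--> {0,1,3}  [new]
{0,1} --q--> {1,2,3}  [new]
{1,3} --p--> {1,3}  [seen]
{1,3} --q--> {0,1,2,3}  [new]
{0,1,3} --p--> {0,1,3}  [seen]
{0,1,3} --q--> {0,1,2,3}  [seen]
{1,2,3} --p--> {1,3}  [seen]
{1,2,3} --q--> {0,1,2,3}  [seen]
{0,1,2,3} --p--> {0,1,3}  [seen]
{0,1,2,3} --q--> {0,1,2,3}  [seen]
Reachable DFA states: {0}, {0,1}, {1,3}, {0,1,3}, {1,2,3}, {0,1,2,3}.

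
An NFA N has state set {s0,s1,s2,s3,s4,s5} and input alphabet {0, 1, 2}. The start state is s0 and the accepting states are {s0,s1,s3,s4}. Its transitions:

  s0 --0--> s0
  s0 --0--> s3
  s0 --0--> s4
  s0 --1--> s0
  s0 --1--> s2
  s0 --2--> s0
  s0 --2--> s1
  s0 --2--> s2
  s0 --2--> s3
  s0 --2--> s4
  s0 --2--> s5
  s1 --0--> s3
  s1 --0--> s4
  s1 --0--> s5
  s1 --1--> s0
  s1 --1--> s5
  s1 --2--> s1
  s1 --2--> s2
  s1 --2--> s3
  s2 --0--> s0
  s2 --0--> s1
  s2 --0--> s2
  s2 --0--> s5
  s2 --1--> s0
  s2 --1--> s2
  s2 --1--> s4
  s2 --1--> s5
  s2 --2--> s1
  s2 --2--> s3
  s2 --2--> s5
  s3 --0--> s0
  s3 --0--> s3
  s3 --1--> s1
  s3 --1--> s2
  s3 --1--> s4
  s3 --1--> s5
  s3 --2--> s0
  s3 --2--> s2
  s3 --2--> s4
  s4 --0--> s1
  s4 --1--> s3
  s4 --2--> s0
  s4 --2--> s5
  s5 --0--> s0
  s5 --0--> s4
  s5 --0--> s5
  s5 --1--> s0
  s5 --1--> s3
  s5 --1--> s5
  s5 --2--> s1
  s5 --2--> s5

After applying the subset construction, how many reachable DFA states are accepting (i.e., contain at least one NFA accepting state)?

Start state of the DFA: {s0}.
{s0} --0--> {s0,s3,s4}  [new]
{s0} --1--> {s0,s2}  [new]
{s0} --2--> {s0,s1,s2,s3,s4,s5}  [new]
{s0,s3,s4} --0--> {s0,s1,s3,s4}  [new]
{s0,s3,s4} --1--> {s0,s1,s2,s3,s4,s5}  [seen]
{s0,s3,s4} --2--> {s0,s1,s2,s3,s4,s5}  [seen]
{s0,s2} --0--> {s0,s1,s2,s3,s4,s5}  [seen]
{s0,s2} --1--> {s0,s2,s4,s5}  [new]
{s0,s2} --2--> {s0,s1,s2,s3,s4,s5}  [seen]
{s0,s1,s2,s3,s4,s5} --0--> {s0,s1,s2,s3,s4,s5}  [seen]
{s0,s1,s2,s3,s4,s5} --1--> {s0,s1,s2,s3,s4,s5}  [seen]
{s0,s1,s2,s3,s4,s5} --2--> {s0,s1,s2,s3,s4,s5}  [seen]
{s0,s1,s3,s4} --0--> {s0,s1,s3,s4,s5}  [new]
{s0,s1,s3,s4} --1--> {s0,s1,s2,s3,s4,s5}  [seen]
{s0,s1,s3,s4} --2--> {s0,s1,s2,s3,s4,s5}  [seen]
{s0,s2,s4,s5} --0--> {s0,s1,s2,s3,s4,s5}  [seen]
{s0,s2,s4,s5} --1--> {s0,s2,s3,s4,s5}  [new]
{s0,s2,s4,s5} --2--> {s0,s1,s2,s3,s4,s5}  [seen]
{s0,s1,s3,s4,s5} --0--> {s0,s1,s3,s4,s5}  [seen]
{s0,s1,s3,s4,s5} --1--> {s0,s1,s2,s3,s4,s5}  [seen]
{s0,s1,s3,s4,s5} --2--> {s0,s1,s2,s3,s4,s5}  [seen]
{s0,s2,s3,s4,s5} --0--> {s0,s1,s2,s3,s4,s5}  [seen]
{s0,s2,s3,s4,s5} --1--> {s0,s1,s2,s3,s4,s5}  [seen]
{s0,s2,s3,s4,s5} --2--> {s0,s1,s2,s3,s4,s5}  [seen]
Reachable DFA states: {s0}, {s0,s3,s4}, {s0,s2}, {s0,s1,s2,s3,s4,s5}, {s0,s1,s3,s4}, {s0,s2,s4,s5}, {s0,s1,s3,s4,s5}, {s0,s2,s3,s4,s5}.
Accepting DFA states (contain an NFA accepting state): {s0}, {s0,s3,s4}, {s0,s2}, {s0,s1,s2,s3,s4,s5}, {s0,s1,s3,s4}, {s0,s2,s4,s5}, {s0,s1,s3,s4,s5}, {s0,s2,s3,s4,s5}.

8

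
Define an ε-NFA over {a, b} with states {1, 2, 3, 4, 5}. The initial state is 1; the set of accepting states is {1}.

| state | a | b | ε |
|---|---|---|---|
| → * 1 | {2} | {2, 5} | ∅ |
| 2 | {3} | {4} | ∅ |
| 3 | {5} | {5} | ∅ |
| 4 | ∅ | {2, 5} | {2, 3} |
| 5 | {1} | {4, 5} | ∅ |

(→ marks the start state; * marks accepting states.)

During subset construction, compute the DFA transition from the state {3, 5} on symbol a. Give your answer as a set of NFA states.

δ(3,a) = {5}; δ(5,a) = {1}.
Union: {1, 5}.

{1, 5}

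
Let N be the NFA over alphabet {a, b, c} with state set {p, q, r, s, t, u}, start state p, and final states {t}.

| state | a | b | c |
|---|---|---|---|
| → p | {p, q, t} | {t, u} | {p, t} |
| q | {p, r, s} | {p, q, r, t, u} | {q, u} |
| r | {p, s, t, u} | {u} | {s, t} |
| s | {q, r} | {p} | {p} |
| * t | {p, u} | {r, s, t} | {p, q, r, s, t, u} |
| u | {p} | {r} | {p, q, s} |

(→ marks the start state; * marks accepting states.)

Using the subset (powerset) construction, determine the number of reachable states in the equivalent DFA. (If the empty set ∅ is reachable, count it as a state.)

14

Start state of the DFA: {p}.
{p} --a--> {p, q, t}  [new]
{p} --b--> {t, u}  [new]
{p} --c--> {p, t}  [new]
{p, q, t} --a--> {p, q, r, s, t, u}  [new]
{p, q, t} --b--> {p, q, r, s, t, u}  [seen]
{p, q, t} --c--> {p, q, r, s, t, u}  [seen]
{t, u} --a--> {p, u}  [new]
{t, u} --b--> {r, s, t}  [new]
{t, u} --c--> {p, q, r, s, t, u}  [seen]
{p, t} --a--> {p, q, t, u}  [new]
{p, t} --b--> {r, s, t, u}  [new]
{p, t} --c--> {p, q, r, s, t, u}  [seen]
{p, q, r, s, t, u} --a--> {p, q, r, s, t, u}  [seen]
{p, q, r, s, t, u} --b--> {p, q, r, s, t, u}  [seen]
{p, q, r, s, t, u} --c--> {p, q, r, s, t, u}  [seen]
{p, u} --a--> {p, q, t}  [seen]
{p, u} --b--> {r, t, u}  [new]
{p, u} --c--> {p, q, s, t}  [new]
{r, s, t} --a--> {p, q, r, s, t, u}  [seen]
{r, s, t} --b--> {p, r, s, t, u}  [new]
{r, s, t} --c--> {p, q, r, s, t, u}  [seen]
{p, q, t, u} --a--> {p, q, r, s, t, u}  [seen]
{p, q, t, u} --b--> {p, q, r, s, t, u}  [seen]
{p, q, t, u} --c--> {p, q, r, s, t, u}  [seen]
{r, s, t, u} --a--> {p, q, r, s, t, u}  [seen]
{r, s, t, u} --b--> {p, r, s, t, u}  [seen]
{r, s, t, u} --c--> {p, q, r, s, t, u}  [seen]
{r, t, u} --a--> {p, s, t, u}  [new]
{r, t, u} --b--> {r, s, t, u}  [seen]
{r, t, u} --c--> {p, q, r, s, t, u}  [seen]
{p, q, s, t} --a--> {p, q, r, s, t, u}  [seen]
{p, q, s, t} --b--> {p, q, r, s, t, u}  [seen]
{p, q, s, t} --c--> {p, q, r, s, t, u}  [seen]
{p, r, s, t, u} --a--> {p, q, r, s, t, u}  [seen]
{p, r, s, t, u} --b--> {p, r, s, t, u}  [seen]
{p, r, s, t, u} --c--> {p, q, r, s, t, u}  [seen]
{p, s, t, u} --a--> {p, q, r, t, u}  [new]
{p, s, t, u} --b--> {p, r, s, t, u}  [seen]
{p, s, t, u} --c--> {p, q, r, s, t, u}  [seen]
{p, q, r, t, u} --a--> {p, q, r, s, t, u}  [seen]
{p, q, r, t, u} --b--> {p, q, r, s, t, u}  [seen]
{p, q, r, t, u} --c--> {p, q, r, s, t, u}  [seen]
Reachable DFA states: {p}, {p, q, t}, {t, u}, {p, t}, {p, q, r, s, t, u}, {p, u}, {r, s, t}, {p, q, t, u}, {r, s, t, u}, {r, t, u}, {p, q, s, t}, {p, r, s, t, u}, {p, s, t, u}, {p, q, r, t, u}.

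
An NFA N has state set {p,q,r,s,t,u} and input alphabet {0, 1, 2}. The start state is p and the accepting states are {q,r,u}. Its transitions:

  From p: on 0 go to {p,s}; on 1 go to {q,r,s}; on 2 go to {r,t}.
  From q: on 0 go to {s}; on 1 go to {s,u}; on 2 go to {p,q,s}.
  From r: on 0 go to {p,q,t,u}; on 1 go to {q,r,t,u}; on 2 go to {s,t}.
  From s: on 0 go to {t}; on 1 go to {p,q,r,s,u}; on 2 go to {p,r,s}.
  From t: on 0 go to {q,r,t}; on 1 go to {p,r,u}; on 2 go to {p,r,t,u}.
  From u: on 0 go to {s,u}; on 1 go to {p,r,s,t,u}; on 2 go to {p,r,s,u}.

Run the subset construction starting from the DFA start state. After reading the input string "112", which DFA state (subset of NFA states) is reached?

{p,q,r,s,t,u}

Start: {p}.
δ(p,1) = {q,r,s}.
Union: {q,r,s}.
After 1: {q,r,s}.
δ(q,1) = {s,u}; δ(r,1) = {q,r,t,u}; δ(s,1) = {p,q,r,s,u}.
Union: {p,q,r,s,t,u}.
After 1: {p,q,r,s,t,u}.
δ(p,2) = {r,t}; δ(q,2) = {p,q,s}; δ(r,2) = {s,t}; δ(s,2) = {p,r,s}; δ(t,2) = {p,r,t,u}; δ(u,2) = {p,r,s,u}.
Union: {p,q,r,s,t,u}.
After 2: {p,q,r,s,t,u}.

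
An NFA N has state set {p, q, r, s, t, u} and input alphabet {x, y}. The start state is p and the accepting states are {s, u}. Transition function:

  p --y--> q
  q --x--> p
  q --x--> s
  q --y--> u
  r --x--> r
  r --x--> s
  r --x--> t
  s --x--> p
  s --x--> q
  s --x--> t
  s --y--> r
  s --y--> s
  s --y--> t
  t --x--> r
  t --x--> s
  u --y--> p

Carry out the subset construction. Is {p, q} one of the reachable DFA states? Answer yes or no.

yes

Start state of the DFA: {p}.
{p} --x--> ∅  [new]
{p} --y--> {q}  [new]
∅ --x--> ∅  [seen]
∅ --y--> ∅  [seen]
{q} --x--> {p, s}  [new]
{q} --y--> {u}  [new]
{p, s} --x--> {p, q, t}  [new]
{p, s} --y--> {q, r, s, t}  [new]
{u} --x--> ∅  [seen]
{u} --y--> {p}  [seen]
{p, q, t} --x--> {p, r, s}  [new]
{p, q, t} --y--> {q, u}  [new]
{q, r, s, t} --x--> {p, q, r, s, t}  [new]
{q, r, s, t} --y--> {r, s, t, u}  [new]
{p, r, s} --x--> {p, q, r, s, t}  [seen]
{p, r, s} --y--> {q, r, s, t}  [seen]
{q, u} --x--> {p, s}  [seen]
{q, u} --y--> {p, u}  [new]
{p, q, r, s, t} --x--> {p, q, r, s, t}  [seen]
{p, q, r, s, t} --y--> {q, r, s, t, u}  [new]
{r, s, t, u} --x--> {p, q, r, s, t}  [seen]
{r, s, t, u} --y--> {p, r, s, t}  [new]
{p, u} --x--> ∅  [seen]
{p, u} --y--> {p, q}  [new]
{q, r, s, t, u} --x--> {p, q, r, s, t}  [seen]
{q, r, s, t, u} --y--> {p, r, s, t, u}  [new]
{p, r, s, t} --x--> {p, q, r, s, t}  [seen]
{p, r, s, t} --y--> {q, r, s, t}  [seen]
{p, q} --x--> {p, s}  [seen]
{p, q} --y--> {q, u}  [seen]
{p, r, s, t, u} --x--> {p, q, r, s, t}  [seen]
{p, r, s, t, u} --y--> {p, q, r, s, t}  [seen]
Reachable DFA states: {p}, ∅, {q}, {p, s}, {u}, {p, q, t}, {q, r, s, t}, {p, r, s}, {q, u}, {p, q, r, s, t}, {r, s, t, u}, {p, u}, {q, r, s, t, u}, {p, r, s, t}, {p, q}, {p, r, s, t, u}.
{p, q} is among them.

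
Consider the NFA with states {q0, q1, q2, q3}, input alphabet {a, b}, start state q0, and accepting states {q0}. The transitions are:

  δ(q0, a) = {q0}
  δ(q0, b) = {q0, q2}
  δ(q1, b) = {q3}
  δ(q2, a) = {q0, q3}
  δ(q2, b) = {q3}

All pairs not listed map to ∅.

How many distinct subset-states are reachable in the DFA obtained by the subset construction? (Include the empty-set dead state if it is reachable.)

4

Start state of the DFA: {q0}.
{q0} --a--> {q0}  [seen]
{q0} --b--> {q0, q2}  [new]
{q0, q2} --a--> {q0, q3}  [new]
{q0, q2} --b--> {q0, q2, q3}  [new]
{q0, q3} --a--> {q0}  [seen]
{q0, q3} --b--> {q0, q2}  [seen]
{q0, q2, q3} --a--> {q0, q3}  [seen]
{q0, q2, q3} --b--> {q0, q2, q3}  [seen]
Reachable DFA states: {q0}, {q0, q2}, {q0, q3}, {q0, q2, q3}.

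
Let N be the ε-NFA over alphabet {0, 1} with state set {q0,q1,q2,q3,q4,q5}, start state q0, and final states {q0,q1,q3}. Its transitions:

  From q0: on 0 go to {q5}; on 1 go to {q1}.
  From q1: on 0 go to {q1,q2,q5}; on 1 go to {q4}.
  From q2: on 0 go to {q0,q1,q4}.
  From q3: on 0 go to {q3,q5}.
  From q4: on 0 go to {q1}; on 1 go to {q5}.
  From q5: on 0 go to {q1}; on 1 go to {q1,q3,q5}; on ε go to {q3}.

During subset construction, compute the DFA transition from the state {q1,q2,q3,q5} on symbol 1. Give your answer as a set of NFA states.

{q1,q3,q4,q5}

δ(q1,1) = {q4}; δ(q2,1) = ∅; δ(q3,1) = ∅; δ(q5,1) = {q1,q3,q5}.
Union: {q1,q3,q4,q5}.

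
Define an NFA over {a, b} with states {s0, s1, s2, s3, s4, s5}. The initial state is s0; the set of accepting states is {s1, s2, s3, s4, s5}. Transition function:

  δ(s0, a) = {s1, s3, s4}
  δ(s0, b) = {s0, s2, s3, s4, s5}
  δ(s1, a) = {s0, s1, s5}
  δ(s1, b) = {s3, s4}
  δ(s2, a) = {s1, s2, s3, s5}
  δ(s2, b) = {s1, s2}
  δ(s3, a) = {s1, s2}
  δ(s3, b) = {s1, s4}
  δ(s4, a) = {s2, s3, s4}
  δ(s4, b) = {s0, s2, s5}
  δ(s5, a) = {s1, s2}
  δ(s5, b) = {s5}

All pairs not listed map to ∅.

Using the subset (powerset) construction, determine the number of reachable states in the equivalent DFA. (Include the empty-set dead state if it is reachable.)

5

Start state of the DFA: {s0}.
{s0} --a--> {s1, s3, s4}  [new]
{s0} --b--> {s0, s2, s3, s4, s5}  [new]
{s1, s3, s4} --a--> {s0, s1, s2, s3, s4, s5}  [new]
{s1, s3, s4} --b--> {s0, s1, s2, s3, s4, s5}  [seen]
{s0, s2, s3, s4, s5} --a--> {s1, s2, s3, s4, s5}  [new]
{s0, s2, s3, s4, s5} --b--> {s0, s1, s2, s3, s4, s5}  [seen]
{s0, s1, s2, s3, s4, s5} --a--> {s0, s1, s2, s3, s4, s5}  [seen]
{s0, s1, s2, s3, s4, s5} --b--> {s0, s1, s2, s3, s4, s5}  [seen]
{s1, s2, s3, s4, s5} --a--> {s0, s1, s2, s3, s4, s5}  [seen]
{s1, s2, s3, s4, s5} --b--> {s0, s1, s2, s3, s4, s5}  [seen]
Reachable DFA states: {s0}, {s1, s3, s4}, {s0, s2, s3, s4, s5}, {s0, s1, s2, s3, s4, s5}, {s1, s2, s3, s4, s5}.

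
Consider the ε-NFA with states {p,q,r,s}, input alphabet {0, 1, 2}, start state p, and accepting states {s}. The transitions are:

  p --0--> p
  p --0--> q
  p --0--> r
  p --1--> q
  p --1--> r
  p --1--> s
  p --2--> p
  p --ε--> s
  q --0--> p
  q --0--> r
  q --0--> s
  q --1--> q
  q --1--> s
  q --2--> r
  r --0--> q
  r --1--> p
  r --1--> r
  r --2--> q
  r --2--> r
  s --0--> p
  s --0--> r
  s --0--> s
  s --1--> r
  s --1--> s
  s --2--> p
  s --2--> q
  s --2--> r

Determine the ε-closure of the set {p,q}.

Begin with {p,q}.
p →ε {s}; add s.
ε-closure = {p,q,s}.

{p,q,s}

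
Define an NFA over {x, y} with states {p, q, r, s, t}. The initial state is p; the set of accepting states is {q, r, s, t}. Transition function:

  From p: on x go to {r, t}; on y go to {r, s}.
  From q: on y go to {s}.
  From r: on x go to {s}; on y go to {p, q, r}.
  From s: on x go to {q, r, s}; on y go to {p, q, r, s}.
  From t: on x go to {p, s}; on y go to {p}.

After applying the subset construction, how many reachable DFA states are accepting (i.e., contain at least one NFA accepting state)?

8

Start state of the DFA: {p}.
{p} --x--> {r, t}  [new]
{p} --y--> {r, s}  [new]
{r, t} --x--> {p, s}  [new]
{r, t} --y--> {p, q, r}  [new]
{r, s} --x--> {q, r, s}  [new]
{r, s} --y--> {p, q, r, s}  [new]
{p, s} --x--> {q, r, s, t}  [new]
{p, s} --y--> {p, q, r, s}  [seen]
{p, q, r} --x--> {r, s, t}  [new]
{p, q, r} --y--> {p, q, r, s}  [seen]
{q, r, s} --x--> {q, r, s}  [seen]
{q, r, s} --y--> {p, q, r, s}  [seen]
{p, q, r, s} --x--> {q, r, s, t}  [seen]
{p, q, r, s} --y--> {p, q, r, s}  [seen]
{q, r, s, t} --x--> {p, q, r, s}  [seen]
{q, r, s, t} --y--> {p, q, r, s}  [seen]
{r, s, t} --x--> {p, q, r, s}  [seen]
{r, s, t} --y--> {p, q, r, s}  [seen]
Reachable DFA states: {p}, {r, t}, {r, s}, {p, s}, {p, q, r}, {q, r, s}, {p, q, r, s}, {q, r, s, t}, {r, s, t}.
Accepting DFA states (contain an NFA accepting state): {r, t}, {r, s}, {p, s}, {p, q, r}, {q, r, s}, {p, q, r, s}, {q, r, s, t}, {r, s, t}.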